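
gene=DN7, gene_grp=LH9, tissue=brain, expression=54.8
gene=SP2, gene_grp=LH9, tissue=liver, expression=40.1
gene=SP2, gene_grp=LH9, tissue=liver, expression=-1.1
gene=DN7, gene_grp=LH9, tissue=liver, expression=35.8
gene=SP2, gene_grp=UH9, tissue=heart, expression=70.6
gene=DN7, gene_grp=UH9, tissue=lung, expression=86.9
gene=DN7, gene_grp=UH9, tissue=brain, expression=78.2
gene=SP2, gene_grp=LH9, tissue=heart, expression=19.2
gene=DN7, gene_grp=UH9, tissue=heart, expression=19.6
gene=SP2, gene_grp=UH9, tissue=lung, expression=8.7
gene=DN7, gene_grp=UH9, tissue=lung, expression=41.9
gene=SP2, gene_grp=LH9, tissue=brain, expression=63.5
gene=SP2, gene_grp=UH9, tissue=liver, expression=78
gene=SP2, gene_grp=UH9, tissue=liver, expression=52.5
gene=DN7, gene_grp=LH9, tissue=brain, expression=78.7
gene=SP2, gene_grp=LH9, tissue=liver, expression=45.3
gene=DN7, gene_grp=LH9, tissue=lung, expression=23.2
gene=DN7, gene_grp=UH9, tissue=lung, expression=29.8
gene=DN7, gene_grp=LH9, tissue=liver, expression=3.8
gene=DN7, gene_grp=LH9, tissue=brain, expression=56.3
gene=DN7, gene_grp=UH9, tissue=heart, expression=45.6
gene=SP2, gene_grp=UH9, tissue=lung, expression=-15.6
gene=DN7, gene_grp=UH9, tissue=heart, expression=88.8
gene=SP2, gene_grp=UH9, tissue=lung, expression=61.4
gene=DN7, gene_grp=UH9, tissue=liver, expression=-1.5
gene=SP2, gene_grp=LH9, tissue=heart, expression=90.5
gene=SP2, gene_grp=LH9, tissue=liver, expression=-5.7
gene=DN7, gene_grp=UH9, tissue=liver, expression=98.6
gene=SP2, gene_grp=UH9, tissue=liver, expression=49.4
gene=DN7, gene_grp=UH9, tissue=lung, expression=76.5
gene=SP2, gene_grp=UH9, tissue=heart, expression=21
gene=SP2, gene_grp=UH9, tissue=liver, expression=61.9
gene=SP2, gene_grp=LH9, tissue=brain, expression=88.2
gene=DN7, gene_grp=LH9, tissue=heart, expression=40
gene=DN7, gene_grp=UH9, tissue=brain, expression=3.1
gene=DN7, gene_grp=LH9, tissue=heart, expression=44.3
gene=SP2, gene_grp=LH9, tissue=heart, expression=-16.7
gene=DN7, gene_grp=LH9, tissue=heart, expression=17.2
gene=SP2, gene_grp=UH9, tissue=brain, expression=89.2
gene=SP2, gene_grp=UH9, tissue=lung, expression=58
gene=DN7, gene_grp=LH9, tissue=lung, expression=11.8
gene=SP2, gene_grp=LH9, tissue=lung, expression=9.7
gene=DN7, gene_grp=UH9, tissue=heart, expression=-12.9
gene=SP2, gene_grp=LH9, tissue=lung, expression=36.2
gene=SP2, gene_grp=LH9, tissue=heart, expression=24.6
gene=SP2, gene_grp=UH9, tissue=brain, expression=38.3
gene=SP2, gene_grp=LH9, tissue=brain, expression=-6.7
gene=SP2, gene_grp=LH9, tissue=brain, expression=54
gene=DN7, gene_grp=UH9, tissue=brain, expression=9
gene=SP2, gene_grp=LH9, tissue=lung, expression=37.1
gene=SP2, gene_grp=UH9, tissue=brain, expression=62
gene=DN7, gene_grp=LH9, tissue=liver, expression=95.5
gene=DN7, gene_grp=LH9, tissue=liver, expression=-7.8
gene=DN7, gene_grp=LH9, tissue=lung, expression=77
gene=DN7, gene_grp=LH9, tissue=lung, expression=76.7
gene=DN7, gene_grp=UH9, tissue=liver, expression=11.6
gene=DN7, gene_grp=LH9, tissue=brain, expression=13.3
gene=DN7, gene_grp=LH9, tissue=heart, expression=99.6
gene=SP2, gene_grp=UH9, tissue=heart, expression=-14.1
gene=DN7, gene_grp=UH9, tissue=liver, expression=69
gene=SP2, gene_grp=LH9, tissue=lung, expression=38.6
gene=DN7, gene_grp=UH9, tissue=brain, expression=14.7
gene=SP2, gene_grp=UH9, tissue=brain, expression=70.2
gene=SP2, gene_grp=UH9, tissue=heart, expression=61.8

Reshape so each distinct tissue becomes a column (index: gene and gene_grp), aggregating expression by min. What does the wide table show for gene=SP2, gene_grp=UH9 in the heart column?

-14.1

Rows with gene=SP2, gene_grp=UH9 and tissue=heart: expression values are 70.6, 21, -14.1, 61.8.
min(70.6, 21, -14.1, 61.8) = -14.1.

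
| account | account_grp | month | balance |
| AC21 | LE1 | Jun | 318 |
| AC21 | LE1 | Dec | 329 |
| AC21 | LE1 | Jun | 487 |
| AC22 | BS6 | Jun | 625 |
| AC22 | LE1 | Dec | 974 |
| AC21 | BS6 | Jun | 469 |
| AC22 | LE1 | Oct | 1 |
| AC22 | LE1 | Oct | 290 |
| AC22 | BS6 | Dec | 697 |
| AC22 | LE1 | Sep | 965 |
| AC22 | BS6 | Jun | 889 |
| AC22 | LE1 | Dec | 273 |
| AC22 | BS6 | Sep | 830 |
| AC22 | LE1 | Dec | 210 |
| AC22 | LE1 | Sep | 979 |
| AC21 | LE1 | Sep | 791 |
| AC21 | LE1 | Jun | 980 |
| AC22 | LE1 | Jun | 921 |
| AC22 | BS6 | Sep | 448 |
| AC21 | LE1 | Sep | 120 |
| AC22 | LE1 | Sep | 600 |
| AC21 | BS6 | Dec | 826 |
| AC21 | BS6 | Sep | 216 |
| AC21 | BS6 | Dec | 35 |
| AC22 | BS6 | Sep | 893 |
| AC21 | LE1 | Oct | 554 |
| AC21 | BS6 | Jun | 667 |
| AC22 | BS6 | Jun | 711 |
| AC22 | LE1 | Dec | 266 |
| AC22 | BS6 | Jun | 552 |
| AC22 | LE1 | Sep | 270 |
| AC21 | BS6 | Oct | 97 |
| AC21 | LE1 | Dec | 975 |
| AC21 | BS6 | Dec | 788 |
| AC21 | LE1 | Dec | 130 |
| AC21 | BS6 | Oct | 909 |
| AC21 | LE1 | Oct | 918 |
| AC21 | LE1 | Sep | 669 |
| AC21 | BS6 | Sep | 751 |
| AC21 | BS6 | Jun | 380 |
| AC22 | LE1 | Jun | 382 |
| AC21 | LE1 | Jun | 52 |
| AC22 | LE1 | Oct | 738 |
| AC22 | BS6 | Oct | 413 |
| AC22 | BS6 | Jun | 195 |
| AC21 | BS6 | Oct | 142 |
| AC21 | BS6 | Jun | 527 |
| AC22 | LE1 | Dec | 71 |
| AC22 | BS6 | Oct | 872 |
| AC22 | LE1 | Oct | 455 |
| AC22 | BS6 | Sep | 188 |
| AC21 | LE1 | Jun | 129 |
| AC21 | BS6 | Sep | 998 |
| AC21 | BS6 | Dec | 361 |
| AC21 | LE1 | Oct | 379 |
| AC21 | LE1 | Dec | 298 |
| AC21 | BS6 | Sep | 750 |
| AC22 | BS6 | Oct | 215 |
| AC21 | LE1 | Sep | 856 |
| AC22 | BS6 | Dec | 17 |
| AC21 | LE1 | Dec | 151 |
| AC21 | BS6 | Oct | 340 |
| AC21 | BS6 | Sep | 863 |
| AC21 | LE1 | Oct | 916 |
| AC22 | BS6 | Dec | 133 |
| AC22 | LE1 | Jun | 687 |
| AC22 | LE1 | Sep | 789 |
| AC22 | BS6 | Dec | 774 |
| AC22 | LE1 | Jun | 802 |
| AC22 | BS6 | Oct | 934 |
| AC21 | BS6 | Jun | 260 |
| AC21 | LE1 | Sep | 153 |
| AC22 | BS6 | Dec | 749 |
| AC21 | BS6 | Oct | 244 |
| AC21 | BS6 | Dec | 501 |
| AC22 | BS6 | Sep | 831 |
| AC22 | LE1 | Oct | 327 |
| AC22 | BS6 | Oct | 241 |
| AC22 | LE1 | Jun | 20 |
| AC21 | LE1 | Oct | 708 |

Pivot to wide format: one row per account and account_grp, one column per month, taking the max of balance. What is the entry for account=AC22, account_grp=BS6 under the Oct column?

Rows with account=AC22, account_grp=BS6 and month=Oct: balance values are 413, 872, 215, 934, 241.
max(413, 872, 215, 934, 241) = 934.

934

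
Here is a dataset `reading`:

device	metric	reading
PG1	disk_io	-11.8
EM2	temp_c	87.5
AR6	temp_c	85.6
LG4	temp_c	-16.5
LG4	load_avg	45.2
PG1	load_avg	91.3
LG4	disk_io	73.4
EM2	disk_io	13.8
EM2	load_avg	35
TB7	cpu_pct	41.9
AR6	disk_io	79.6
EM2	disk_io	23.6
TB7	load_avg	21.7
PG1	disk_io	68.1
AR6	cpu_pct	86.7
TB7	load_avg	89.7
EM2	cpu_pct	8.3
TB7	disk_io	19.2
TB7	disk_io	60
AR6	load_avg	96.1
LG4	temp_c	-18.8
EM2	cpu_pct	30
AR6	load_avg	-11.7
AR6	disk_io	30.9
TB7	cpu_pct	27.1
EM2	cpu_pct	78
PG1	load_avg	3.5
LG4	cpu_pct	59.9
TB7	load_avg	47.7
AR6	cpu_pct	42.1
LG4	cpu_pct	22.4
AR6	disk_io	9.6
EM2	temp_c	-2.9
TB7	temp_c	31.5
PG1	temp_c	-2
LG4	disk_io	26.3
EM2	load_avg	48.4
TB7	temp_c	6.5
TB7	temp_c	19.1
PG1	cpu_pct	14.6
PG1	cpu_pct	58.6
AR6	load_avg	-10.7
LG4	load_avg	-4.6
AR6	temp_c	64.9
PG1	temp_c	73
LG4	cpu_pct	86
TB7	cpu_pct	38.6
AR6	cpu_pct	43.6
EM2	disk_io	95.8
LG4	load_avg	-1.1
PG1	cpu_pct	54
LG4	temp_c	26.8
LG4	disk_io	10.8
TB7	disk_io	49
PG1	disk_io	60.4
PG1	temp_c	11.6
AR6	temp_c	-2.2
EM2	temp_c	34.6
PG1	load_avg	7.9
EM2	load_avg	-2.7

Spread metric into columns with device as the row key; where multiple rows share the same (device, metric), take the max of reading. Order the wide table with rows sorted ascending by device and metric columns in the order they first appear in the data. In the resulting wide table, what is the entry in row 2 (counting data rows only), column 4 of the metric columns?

78

With rows sorted ascending by device, row 2 is device=EM2. metric columns in first-appearance order: disk_io, temp_c, load_avg, cpu_pct; column 4 is cpu_pct.
Long rows with device=EM2, metric=cpu_pct: max(8.3, 30, 78) = 78.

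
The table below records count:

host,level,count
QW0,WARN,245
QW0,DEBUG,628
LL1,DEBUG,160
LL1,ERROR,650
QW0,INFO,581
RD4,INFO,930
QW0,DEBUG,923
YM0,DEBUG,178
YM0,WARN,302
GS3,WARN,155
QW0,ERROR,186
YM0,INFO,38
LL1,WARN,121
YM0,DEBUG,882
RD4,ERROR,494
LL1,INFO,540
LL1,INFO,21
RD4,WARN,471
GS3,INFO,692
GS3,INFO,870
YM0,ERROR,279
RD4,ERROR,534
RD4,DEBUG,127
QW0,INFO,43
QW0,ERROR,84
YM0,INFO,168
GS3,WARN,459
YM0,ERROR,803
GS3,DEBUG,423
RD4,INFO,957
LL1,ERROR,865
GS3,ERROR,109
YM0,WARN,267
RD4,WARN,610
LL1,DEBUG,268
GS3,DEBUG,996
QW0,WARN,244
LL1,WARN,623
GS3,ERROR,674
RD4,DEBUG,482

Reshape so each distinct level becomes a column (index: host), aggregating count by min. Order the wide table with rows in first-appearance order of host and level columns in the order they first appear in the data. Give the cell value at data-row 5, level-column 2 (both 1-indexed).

With rows in first-appearance order of host, row 5 is host=GS3. level columns in first-appearance order: WARN, DEBUG, ERROR, INFO; column 2 is DEBUG.
Long rows with host=GS3, level=DEBUG: min(423, 996) = 423.

423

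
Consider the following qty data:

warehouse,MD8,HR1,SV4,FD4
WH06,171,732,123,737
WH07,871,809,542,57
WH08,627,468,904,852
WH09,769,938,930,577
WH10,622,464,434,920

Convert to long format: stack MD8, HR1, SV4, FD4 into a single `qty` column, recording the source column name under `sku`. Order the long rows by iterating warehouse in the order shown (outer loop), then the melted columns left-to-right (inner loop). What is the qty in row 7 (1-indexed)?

20 rows total (5 × 4). Row 7: index ⌊(7-1)/4⌋ = 1 into warehouse → WH07; (7-1) mod 4 = 2 into the melted columns → SV4.
So row 7 is (WH07, SV4, 542); qty = 542.

542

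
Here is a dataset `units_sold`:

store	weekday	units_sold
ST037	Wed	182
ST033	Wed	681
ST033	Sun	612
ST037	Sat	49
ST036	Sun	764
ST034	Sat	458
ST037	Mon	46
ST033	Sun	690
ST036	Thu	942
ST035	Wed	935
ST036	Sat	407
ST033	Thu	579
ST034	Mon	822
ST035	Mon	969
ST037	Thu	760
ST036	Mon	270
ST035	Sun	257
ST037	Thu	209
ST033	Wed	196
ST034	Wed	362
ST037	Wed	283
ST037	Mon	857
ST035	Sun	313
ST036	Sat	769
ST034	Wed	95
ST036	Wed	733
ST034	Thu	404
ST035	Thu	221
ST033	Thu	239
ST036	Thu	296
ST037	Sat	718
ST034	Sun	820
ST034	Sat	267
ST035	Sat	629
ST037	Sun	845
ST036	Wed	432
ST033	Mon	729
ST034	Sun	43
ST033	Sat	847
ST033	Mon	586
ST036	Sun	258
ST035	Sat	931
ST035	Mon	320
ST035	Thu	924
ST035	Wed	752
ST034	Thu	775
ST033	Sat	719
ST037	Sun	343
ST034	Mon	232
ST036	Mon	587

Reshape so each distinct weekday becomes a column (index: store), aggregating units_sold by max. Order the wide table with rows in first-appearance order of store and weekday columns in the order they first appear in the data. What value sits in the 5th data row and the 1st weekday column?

With rows in first-appearance order of store, row 5 is store=ST035. weekday columns in first-appearance order: Wed, Sun, Sat, Mon, Thu; column 1 is Wed.
Long rows with store=ST035, weekday=Wed: max(935, 752) = 935.

935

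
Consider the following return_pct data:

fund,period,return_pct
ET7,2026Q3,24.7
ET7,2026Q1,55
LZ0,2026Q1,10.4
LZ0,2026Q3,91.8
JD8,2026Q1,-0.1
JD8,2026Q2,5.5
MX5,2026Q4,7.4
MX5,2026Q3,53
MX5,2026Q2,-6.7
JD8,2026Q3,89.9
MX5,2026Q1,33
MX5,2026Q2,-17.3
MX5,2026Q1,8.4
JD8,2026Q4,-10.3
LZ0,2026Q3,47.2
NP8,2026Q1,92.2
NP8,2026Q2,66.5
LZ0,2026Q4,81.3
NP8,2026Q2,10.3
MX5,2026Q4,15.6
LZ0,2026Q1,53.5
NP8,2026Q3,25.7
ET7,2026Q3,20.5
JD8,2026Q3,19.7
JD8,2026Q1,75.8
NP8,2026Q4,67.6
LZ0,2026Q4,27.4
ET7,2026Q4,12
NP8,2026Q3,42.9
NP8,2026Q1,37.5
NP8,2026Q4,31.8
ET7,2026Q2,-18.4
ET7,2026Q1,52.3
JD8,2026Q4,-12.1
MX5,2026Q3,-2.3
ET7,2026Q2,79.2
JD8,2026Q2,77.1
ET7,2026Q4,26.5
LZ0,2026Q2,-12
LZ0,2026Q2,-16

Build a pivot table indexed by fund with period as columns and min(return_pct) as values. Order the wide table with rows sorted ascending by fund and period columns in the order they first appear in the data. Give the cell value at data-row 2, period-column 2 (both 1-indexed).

With rows sorted ascending by fund, row 2 is fund=JD8. period columns in first-appearance order: 2026Q3, 2026Q1, 2026Q2, 2026Q4; column 2 is 2026Q1.
Long rows with fund=JD8, period=2026Q1: min(-0.1, 75.8) = -0.1.

-0.1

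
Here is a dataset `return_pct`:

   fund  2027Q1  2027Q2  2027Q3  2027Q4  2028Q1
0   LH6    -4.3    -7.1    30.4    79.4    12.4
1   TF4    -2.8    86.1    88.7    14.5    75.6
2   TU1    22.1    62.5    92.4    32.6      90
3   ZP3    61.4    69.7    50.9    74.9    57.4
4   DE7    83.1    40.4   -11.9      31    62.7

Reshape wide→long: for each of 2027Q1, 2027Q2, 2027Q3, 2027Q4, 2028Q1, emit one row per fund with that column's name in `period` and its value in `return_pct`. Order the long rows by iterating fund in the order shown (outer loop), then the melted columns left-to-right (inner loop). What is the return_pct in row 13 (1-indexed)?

92.4

25 rows total (5 × 5). Row 13: index ⌊(13-1)/5⌋ = 2 into fund → TU1; (13-1) mod 5 = 2 into the melted columns → 2027Q3.
So row 13 is (TU1, 2027Q3, 92.4); return_pct = 92.4.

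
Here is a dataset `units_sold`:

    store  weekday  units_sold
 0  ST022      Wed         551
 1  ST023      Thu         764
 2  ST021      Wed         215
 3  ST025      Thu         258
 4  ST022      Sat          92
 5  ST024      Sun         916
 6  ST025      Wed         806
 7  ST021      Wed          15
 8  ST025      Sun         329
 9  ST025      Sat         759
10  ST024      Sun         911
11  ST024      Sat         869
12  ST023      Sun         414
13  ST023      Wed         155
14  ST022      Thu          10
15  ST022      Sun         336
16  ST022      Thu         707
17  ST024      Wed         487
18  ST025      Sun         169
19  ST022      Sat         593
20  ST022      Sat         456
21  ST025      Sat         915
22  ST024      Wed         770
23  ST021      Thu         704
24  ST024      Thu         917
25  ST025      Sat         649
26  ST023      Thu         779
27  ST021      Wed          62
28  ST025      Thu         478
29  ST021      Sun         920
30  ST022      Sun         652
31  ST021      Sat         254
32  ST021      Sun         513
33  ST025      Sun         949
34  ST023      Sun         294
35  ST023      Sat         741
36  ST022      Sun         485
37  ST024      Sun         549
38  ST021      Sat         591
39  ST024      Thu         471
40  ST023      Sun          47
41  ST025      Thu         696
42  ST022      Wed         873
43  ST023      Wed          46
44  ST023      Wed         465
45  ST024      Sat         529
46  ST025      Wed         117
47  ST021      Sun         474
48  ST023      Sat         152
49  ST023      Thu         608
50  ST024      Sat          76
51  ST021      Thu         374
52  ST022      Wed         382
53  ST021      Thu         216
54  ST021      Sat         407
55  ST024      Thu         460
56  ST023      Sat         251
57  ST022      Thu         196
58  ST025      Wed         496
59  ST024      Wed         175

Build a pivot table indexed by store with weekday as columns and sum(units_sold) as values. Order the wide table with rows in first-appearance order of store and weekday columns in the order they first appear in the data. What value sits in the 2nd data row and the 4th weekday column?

With rows in first-appearance order of store, row 2 is store=ST023. weekday columns in first-appearance order: Wed, Thu, Sat, Sun; column 4 is Sun.
Long rows with store=ST023, weekday=Sun: 414 + 294 + 47 = 755.

755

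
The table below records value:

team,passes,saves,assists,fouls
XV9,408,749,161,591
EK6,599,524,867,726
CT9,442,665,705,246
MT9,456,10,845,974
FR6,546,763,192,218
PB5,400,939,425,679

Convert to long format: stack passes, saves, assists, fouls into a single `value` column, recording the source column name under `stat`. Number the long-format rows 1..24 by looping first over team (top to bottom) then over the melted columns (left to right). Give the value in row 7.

867

24 rows total (6 × 4). Row 7: index ⌊(7-1)/4⌋ = 1 into team → EK6; (7-1) mod 4 = 2 into the melted columns → assists.
So row 7 is (EK6, assists, 867); value = 867.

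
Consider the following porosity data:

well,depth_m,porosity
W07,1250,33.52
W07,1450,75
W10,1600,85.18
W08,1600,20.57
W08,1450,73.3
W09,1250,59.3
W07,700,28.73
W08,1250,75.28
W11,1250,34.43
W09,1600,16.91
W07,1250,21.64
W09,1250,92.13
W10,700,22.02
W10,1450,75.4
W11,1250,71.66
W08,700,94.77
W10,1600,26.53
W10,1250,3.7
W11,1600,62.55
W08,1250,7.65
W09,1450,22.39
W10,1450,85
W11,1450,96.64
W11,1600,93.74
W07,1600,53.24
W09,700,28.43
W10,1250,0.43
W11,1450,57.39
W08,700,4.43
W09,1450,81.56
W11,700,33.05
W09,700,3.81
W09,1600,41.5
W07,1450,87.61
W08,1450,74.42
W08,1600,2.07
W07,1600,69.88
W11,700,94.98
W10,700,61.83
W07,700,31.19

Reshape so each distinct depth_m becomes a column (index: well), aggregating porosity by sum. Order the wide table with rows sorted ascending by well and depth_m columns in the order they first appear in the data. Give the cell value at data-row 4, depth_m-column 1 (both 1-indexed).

With rows sorted ascending by well, row 4 is well=W10. depth_m columns in first-appearance order: 1250, 1450, 1600, 700; column 1 is 1250.
Long rows with well=W10, depth_m=1250: 3.7 + 0.43 = 4.13.

4.13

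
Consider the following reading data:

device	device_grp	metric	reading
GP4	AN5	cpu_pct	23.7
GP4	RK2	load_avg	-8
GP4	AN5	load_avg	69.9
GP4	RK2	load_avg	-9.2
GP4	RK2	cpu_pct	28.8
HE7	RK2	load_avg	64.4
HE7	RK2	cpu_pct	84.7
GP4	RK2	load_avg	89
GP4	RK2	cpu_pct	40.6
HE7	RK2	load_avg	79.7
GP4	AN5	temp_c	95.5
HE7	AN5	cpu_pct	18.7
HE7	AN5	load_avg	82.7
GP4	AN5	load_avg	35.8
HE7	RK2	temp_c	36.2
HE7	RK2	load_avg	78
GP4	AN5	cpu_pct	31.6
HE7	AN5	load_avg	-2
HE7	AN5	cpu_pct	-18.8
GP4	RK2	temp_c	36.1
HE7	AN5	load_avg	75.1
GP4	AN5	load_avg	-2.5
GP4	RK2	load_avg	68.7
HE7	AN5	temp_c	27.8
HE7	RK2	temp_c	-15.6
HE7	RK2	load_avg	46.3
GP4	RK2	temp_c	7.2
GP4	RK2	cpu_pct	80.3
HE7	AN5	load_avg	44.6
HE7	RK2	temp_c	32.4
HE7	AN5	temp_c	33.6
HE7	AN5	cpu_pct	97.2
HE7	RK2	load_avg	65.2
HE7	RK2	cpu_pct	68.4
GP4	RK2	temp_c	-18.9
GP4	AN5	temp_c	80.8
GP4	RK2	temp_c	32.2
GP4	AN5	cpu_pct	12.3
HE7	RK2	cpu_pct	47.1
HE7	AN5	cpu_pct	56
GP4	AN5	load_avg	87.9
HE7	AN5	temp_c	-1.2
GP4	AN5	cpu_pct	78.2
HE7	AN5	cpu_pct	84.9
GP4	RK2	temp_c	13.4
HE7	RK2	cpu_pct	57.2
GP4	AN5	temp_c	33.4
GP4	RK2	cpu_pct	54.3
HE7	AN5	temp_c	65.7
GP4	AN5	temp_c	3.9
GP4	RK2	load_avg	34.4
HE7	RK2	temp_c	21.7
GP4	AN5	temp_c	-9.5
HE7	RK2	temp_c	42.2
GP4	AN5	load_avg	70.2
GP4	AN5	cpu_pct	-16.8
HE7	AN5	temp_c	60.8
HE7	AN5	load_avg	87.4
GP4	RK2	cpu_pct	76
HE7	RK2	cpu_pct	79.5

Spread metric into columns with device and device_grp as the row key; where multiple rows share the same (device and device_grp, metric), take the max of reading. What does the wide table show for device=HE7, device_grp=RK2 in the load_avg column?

79.7

Rows with device=HE7, device_grp=RK2 and metric=load_avg: reading values are 64.4, 79.7, 78, 46.3, 65.2.
max(64.4, 79.7, 78, 46.3, 65.2) = 79.7.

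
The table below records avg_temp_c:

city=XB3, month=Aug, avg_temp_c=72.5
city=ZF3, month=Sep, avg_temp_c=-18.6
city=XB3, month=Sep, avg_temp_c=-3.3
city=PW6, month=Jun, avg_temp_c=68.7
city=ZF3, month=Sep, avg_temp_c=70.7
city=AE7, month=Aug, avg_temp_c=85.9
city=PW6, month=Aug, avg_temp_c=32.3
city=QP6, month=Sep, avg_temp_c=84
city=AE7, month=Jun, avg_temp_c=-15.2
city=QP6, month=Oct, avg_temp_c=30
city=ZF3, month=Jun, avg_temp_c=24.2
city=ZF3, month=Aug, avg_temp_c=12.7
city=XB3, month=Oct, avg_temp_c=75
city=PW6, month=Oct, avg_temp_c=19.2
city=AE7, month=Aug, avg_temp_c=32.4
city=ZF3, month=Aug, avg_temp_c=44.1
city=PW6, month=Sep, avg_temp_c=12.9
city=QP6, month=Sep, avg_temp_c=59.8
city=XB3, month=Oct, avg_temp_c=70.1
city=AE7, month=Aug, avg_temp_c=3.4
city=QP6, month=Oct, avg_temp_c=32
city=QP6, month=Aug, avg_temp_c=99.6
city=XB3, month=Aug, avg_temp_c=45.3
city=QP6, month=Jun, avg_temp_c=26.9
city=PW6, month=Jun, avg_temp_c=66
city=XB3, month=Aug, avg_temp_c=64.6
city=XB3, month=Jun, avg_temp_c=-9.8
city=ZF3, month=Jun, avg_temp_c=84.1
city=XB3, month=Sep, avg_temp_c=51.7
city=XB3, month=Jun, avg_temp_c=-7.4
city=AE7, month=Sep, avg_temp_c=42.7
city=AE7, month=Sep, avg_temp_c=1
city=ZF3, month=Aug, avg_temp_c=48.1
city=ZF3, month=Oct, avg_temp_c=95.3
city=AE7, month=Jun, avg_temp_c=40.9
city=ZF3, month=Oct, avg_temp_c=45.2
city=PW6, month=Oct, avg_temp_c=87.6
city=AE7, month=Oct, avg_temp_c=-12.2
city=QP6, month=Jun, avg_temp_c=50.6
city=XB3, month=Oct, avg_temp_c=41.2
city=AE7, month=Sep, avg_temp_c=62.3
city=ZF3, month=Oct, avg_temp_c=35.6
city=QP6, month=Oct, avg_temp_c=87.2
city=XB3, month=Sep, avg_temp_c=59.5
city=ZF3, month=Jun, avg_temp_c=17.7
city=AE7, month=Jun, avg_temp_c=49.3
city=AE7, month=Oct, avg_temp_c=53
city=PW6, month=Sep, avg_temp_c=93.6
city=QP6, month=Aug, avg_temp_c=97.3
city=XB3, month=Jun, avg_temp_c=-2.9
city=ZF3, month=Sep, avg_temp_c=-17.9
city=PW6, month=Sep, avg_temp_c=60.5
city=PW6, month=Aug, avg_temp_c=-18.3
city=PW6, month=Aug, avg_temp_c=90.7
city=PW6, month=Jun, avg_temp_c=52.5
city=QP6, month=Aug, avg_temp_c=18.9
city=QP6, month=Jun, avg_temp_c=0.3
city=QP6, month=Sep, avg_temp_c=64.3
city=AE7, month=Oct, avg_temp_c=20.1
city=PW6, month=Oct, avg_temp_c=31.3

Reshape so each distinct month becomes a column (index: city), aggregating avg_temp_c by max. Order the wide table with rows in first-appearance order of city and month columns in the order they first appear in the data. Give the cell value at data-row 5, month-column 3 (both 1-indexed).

50.6

With rows in first-appearance order of city, row 5 is city=QP6. month columns in first-appearance order: Aug, Sep, Jun, Oct; column 3 is Jun.
Long rows with city=QP6, month=Jun: max(26.9, 50.6, 0.3) = 50.6.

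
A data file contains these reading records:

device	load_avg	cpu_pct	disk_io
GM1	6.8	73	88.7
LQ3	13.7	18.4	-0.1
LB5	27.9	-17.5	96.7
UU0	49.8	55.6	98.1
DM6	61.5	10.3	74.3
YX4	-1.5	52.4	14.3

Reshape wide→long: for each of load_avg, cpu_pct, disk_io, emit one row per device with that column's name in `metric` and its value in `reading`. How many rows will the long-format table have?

18

6 device values × 3 melted columns = 18 rows.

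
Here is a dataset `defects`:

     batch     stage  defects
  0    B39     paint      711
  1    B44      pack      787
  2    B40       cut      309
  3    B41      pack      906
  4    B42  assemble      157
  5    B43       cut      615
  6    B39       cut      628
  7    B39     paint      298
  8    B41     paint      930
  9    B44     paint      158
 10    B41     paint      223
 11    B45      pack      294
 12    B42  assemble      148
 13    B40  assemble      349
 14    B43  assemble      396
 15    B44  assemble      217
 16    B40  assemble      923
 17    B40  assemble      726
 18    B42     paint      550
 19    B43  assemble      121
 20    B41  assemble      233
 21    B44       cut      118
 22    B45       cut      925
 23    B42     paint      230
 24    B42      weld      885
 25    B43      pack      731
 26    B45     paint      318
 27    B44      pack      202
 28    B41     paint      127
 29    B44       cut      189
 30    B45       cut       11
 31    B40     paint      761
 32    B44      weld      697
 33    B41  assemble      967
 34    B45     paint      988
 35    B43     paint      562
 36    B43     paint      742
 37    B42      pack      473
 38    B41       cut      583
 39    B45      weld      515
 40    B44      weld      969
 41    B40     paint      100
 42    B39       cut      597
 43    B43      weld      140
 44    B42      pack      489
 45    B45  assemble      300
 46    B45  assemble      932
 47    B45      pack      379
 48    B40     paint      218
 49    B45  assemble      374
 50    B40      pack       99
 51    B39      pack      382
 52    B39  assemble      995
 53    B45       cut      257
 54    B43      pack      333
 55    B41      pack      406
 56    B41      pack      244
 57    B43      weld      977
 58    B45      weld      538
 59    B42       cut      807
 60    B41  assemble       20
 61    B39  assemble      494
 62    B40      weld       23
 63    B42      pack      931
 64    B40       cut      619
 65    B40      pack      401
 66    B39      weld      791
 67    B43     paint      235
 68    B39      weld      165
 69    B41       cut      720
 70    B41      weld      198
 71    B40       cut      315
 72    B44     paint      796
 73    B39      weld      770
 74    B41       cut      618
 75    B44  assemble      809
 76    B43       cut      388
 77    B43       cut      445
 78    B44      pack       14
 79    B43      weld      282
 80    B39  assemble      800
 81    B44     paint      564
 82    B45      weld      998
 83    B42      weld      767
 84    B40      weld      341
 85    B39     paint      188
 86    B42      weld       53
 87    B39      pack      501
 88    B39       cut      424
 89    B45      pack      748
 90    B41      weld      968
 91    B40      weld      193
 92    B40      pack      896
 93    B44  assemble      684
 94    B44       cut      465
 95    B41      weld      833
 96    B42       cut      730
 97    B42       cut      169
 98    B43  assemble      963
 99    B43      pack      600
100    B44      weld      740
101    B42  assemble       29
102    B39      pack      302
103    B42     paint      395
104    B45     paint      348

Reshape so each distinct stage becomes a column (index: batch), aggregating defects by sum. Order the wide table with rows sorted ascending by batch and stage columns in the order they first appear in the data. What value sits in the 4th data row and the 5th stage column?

With rows sorted ascending by batch, row 4 is batch=B42. stage columns in first-appearance order: paint, pack, cut, assemble, weld; column 5 is weld.
Long rows with batch=B42, stage=weld: 885 + 767 + 53 = 1705.

1705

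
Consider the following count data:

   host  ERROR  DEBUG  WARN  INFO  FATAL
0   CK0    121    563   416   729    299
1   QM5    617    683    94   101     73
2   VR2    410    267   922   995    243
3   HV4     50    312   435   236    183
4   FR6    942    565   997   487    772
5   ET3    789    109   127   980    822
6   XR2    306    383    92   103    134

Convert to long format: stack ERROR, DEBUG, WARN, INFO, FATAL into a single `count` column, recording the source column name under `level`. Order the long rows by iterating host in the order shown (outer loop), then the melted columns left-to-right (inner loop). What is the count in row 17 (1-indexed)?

312

35 rows total (7 × 5). Row 17: index ⌊(17-1)/5⌋ = 3 into host → HV4; (17-1) mod 5 = 1 into the melted columns → DEBUG.
So row 17 is (HV4, DEBUG, 312); count = 312.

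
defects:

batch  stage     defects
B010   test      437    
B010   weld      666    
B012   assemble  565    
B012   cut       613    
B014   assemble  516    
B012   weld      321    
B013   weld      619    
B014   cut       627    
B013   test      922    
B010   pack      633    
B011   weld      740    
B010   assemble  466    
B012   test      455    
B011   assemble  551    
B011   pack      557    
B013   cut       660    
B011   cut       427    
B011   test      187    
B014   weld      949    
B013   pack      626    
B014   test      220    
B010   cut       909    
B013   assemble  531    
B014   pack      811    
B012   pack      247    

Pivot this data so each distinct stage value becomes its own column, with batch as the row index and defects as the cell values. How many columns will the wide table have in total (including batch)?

1 column for batch plus 5 distinct stage values → 6 columns.

6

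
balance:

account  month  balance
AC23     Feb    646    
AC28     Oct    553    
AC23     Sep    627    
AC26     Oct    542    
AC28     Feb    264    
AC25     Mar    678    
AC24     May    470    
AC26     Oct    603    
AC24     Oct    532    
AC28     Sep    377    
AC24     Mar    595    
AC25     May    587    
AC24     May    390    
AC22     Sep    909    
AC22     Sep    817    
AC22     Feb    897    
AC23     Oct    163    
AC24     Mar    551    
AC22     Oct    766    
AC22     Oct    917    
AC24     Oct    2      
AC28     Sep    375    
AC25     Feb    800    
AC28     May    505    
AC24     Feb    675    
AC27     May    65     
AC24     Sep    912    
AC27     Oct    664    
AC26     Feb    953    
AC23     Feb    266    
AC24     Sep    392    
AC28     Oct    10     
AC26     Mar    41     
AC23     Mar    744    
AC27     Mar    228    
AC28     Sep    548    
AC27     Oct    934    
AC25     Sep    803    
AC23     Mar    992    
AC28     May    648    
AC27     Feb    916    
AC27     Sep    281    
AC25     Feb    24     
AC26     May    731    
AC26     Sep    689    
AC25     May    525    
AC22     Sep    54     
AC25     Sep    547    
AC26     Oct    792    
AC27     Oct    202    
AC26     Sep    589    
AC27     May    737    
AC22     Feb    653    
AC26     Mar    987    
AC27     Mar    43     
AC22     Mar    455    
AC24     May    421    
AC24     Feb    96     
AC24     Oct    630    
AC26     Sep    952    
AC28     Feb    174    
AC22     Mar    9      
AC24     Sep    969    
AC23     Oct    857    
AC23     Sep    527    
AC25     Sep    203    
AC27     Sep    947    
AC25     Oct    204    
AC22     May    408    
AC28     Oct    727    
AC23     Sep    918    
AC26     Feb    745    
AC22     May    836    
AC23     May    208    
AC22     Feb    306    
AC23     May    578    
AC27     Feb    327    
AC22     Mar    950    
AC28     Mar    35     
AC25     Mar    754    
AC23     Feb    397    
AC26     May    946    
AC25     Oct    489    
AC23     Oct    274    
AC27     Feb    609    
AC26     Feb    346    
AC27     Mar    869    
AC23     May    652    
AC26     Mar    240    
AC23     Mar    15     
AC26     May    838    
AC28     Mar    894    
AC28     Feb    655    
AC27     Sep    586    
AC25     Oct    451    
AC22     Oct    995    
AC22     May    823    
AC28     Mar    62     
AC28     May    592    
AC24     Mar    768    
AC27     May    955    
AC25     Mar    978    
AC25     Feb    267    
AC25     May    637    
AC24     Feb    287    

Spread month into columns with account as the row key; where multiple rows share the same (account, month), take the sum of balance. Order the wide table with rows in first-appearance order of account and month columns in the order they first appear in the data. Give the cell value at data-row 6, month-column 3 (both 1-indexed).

With rows in first-appearance order of account, row 6 is account=AC22. month columns in first-appearance order: Feb, Oct, Sep, Mar, May; column 3 is Sep.
Long rows with account=AC22, month=Sep: 909 + 817 + 54 = 1780.

1780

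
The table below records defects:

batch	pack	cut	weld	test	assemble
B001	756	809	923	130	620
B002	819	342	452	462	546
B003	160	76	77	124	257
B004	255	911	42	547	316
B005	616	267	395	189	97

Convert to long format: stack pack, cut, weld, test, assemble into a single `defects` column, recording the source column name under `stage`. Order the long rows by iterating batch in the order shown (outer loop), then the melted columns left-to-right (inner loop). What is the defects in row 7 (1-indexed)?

342

25 rows total (5 × 5). Row 7: index ⌊(7-1)/5⌋ = 1 into batch → B002; (7-1) mod 5 = 1 into the melted columns → cut.
So row 7 is (B002, cut, 342); defects = 342.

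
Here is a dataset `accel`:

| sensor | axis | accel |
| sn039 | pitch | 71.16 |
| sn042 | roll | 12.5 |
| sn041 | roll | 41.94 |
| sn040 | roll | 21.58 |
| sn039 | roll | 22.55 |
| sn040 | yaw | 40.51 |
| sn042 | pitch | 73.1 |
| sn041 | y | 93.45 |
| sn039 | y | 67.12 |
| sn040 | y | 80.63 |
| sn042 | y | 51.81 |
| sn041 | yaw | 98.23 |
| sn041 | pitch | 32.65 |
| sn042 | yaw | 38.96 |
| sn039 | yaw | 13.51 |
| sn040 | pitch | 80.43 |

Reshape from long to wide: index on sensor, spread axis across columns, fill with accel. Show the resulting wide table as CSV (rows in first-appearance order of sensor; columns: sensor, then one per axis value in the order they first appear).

Columns: sensor plus the 4 distinct axis values (pitch, roll, yaw, y).
For example, row sn039 column pitch takes accel=71.16 from the long row (sn039, pitch).

sensor,pitch,roll,yaw,y
sn039,71.16,22.55,13.51,67.12
sn042,73.1,12.5,38.96,51.81
sn041,32.65,41.94,98.23,93.45
sn040,80.43,21.58,40.51,80.63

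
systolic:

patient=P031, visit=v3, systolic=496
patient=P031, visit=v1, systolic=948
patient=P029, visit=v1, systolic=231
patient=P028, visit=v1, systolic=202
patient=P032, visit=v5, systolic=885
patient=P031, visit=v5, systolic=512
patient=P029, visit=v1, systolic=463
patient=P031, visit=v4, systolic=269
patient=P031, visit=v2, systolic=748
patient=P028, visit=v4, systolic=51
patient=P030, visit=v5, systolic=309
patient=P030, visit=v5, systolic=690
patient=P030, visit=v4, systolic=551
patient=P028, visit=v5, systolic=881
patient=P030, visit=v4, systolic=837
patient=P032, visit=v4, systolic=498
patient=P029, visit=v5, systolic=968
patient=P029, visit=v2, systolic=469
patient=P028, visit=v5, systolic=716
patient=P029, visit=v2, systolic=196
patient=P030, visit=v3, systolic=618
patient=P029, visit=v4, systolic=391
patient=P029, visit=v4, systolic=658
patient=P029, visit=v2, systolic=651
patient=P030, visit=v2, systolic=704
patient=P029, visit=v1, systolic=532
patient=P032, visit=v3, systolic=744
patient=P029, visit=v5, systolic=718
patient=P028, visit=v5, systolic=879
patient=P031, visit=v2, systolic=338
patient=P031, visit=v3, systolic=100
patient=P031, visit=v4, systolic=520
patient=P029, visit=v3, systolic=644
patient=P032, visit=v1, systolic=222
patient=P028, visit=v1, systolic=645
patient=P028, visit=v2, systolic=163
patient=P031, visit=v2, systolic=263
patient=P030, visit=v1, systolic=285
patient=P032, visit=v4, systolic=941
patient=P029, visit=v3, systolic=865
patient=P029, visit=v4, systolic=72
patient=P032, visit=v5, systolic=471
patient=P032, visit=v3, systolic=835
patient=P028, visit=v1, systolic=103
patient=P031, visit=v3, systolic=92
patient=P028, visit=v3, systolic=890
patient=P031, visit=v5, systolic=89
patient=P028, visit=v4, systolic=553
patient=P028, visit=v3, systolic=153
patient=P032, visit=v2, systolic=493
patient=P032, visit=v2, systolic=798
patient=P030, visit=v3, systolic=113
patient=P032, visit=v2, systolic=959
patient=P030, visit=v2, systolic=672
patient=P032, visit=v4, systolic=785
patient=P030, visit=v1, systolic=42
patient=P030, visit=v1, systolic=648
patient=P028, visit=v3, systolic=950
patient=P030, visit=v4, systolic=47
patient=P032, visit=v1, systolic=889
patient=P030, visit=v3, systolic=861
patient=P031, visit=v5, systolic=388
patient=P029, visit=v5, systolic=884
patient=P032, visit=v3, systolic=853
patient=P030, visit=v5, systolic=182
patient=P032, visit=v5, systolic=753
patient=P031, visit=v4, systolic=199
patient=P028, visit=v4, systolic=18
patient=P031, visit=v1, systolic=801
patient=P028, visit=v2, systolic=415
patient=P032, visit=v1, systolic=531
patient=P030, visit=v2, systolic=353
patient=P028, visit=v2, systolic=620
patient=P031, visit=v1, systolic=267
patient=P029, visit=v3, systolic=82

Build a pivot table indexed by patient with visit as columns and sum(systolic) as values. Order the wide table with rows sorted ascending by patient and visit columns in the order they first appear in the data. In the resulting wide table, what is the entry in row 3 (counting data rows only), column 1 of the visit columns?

1592

With rows sorted ascending by patient, row 3 is patient=P030. visit columns in first-appearance order: v3, v1, v5, v4, v2; column 1 is v3.
Long rows with patient=P030, visit=v3: 618 + 113 + 861 = 1592.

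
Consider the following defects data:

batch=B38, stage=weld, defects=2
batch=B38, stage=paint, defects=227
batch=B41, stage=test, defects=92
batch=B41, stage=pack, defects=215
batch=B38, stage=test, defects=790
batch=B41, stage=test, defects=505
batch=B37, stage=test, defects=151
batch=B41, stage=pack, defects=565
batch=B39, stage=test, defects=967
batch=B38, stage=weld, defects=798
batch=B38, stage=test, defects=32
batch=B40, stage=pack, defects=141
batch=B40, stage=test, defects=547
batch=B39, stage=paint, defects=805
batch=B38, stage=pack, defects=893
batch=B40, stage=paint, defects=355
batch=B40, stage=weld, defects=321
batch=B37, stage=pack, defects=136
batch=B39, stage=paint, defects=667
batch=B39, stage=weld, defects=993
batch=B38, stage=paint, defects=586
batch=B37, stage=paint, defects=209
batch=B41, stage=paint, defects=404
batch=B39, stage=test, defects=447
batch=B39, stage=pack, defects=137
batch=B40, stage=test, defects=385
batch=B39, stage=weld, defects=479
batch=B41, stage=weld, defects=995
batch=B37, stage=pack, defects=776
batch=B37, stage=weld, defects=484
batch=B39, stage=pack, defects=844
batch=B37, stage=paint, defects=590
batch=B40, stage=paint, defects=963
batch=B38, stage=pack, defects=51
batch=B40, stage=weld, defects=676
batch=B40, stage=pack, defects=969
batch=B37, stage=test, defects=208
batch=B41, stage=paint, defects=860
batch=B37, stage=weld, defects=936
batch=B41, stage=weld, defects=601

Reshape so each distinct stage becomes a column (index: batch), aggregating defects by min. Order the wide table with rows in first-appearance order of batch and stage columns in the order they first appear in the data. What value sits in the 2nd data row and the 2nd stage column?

404

With rows in first-appearance order of batch, row 2 is batch=B41. stage columns in first-appearance order: weld, paint, test, pack; column 2 is paint.
Long rows with batch=B41, stage=paint: min(404, 860) = 404.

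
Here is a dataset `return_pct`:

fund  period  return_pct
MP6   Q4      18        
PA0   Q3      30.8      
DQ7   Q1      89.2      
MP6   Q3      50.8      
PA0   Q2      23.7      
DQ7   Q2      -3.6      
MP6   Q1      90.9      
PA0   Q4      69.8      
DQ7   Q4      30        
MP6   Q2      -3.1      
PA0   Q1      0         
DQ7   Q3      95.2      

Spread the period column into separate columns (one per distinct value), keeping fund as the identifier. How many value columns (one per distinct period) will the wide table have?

4

4 distinct period values: Q1, Q2, Q3, Q4.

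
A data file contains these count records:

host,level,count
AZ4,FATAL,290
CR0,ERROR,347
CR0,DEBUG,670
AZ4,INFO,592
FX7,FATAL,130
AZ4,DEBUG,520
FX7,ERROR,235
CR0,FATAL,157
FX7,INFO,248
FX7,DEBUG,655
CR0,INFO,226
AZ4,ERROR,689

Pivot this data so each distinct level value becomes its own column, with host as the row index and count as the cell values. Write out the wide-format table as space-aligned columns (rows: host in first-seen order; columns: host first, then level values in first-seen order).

host  FATAL  ERROR  DEBUG  INFO
AZ4   290    689    520    592 
CR0   157    347    670    226 
FX7   130    235    655    248 

Columns: host plus the 4 distinct level values (FATAL, ERROR, DEBUG, INFO).
For example, row AZ4 column FATAL takes count=290 from the long row (AZ4, FATAL).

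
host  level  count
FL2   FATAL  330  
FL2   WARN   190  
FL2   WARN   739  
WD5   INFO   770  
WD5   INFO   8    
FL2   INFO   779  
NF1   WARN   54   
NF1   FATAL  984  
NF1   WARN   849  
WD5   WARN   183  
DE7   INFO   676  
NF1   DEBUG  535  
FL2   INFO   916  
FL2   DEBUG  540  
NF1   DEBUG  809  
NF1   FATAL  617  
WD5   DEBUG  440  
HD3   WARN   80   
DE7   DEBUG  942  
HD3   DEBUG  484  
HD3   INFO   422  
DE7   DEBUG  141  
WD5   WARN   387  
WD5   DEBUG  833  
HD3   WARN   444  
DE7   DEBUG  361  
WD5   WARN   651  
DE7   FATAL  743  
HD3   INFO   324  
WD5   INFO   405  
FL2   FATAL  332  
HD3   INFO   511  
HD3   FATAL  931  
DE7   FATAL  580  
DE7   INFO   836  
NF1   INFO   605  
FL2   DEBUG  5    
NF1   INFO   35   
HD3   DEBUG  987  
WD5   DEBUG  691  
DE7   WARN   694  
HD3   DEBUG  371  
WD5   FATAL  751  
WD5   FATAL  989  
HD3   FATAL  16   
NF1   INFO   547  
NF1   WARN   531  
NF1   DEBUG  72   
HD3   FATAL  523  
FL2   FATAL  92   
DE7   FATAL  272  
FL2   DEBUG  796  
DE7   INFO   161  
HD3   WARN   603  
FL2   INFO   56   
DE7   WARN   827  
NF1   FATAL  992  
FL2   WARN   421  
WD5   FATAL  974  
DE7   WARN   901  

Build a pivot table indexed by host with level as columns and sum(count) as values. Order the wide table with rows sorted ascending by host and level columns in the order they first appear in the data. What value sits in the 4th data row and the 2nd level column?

1434

With rows sorted ascending by host, row 4 is host=NF1. level columns in first-appearance order: FATAL, WARN, INFO, DEBUG; column 2 is WARN.
Long rows with host=NF1, level=WARN: 54 + 849 + 531 = 1434.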